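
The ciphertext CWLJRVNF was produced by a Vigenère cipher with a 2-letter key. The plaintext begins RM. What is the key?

LK

Subtract each crib letter from the matching ciphertext letter (mod 26):
C(2)−R(17)=-15≡11 → L
W(22)−M(12)=10 → K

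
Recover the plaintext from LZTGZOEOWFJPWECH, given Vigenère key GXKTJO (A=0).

Repeat the key across the ciphertext: GXKTJOGXKTJOGXKT
L(11)−G(6): 5 → F
Z(25)−X(23): 2 → C
T(19)−K(10): 9 → J
G(6)−T(19): -13≡13 → N
Z(25)−J(9): 16 → Q
O(14)−O(14): 0 → A
E(4)−G(6): -2≡24 → Y
O(14)−X(23): -9≡17 → R
W(22)−K(10): 12 → M
F(5)−T(19): -14≡12 → M
J(9)−J(9): 0 → A
P(15)−O(14): 1 → B
W(22)−G(6): 16 → Q
E(4)−X(23): -19≡7 → H
C(2)−K(10): -8≡18 → S
H(7)−T(19): -12≡14 → O

FCJNQAYRMMABQHSO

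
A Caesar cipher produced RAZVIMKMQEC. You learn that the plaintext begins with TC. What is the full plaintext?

TCBXKOMOSGE

From the crib: R(17)−T(19)=-2≡24, so the shift is 24.
Subtract 24 from each ciphertext letter:
R(17): 17−24=-7≡19 → T
A(0): 0−24=-24≡2 → C
Z(25): 25−24=1 → B
V(21): 21−24=-3≡23 → X
I(8): 8−24=-16≡10 → K
M(12): 12−24=-12≡14 → O
K(10): 10−24=-14≡12 → M
M(12): 12−24=-12≡14 → O
Q(16): 16−24=-8≡18 → S
E(4): 4−24=-20≡6 → G
C(2): 2−24=-22≡4 → E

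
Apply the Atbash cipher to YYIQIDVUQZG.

Y(24) → B(1)
Y(24) → B(1)
I(8) → R(17)
Q(16) → J(9)
I(8) → R(17)
D(3) → W(22)
V(21) → E(4)
U(20) → F(5)
Q(16) → J(9)
Z(25) → A(0)
G(6) → T(19)

BBRJRWEFJAT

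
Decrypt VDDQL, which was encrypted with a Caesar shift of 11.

KSSFA

V(21): 21−11=10 → K
D(3): 3−11=-8≡18 → S
D(3): 3−11=-8≡18 → S
Q(16): 16−11=5 → F
L(11): 11−11=0 → A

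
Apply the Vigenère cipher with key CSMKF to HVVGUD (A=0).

JNHQZF

Repeat the key across the message: CSMKFC
H(7)+C(2): 9 → J
V(21)+S(18): 39≡13 → N
V(21)+M(12): 33≡7 → H
G(6)+K(10): 16 → Q
U(20)+F(5): 25 → Z
D(3)+C(2): 5 → F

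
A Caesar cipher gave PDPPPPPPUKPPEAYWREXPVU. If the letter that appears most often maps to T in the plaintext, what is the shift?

22

The most frequent ciphertext letter is P (appears 10 times).
P is position 15; T is position 19.
Shift = -4≡22.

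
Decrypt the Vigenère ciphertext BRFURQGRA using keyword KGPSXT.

RLQCUXWLL

Repeat the key across the ciphertext: KGPSXTKGP
B(1)−K(10): -9≡17 → R
R(17)−G(6): 11 → L
F(5)−P(15): -10≡16 → Q
U(20)−S(18): 2 → C
R(17)−X(23): -6≡20 → U
Q(16)−T(19): -3≡23 → X
G(6)−K(10): -4≡22 → W
R(17)−G(6): 11 → L
A(0)−P(15): -15≡11 → L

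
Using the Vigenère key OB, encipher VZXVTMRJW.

Repeat the key across the message: OBOBOBOBO
V(21)+O(14): 35≡9 → J
Z(25)+B(1): 26≡0 → A
X(23)+O(14): 37≡11 → L
V(21)+B(1): 22 → W
T(19)+O(14): 33≡7 → H
M(12)+B(1): 13 → N
R(17)+O(14): 31≡5 → F
J(9)+B(1): 10 → K
W(22)+O(14): 36≡10 → K

JALWHNFKK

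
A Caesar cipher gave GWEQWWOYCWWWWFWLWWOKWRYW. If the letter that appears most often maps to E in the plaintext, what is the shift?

The most frequent ciphertext letter is W (appears 12 times).
W is position 22; E is position 4.
Shift = 18.

18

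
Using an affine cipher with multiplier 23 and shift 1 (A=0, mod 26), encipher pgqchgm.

ijfvgjr

p(15): 23·15+1=346≡8 → i
g(6): 23·6+1=139≡9 → j
q(16): 23·16+1=369≡5 → f
c(2): 23·2+1=47≡21 → v
h(7): 23·7+1=162≡6 → g
g(6): 23·6+1=139≡9 → j
m(12): 23·12+1=277≡17 → r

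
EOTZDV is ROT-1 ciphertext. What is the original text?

DNSYCU

E(4): 4−1=3 → D
O(14): 14−1=13 → N
T(19): 19−1=18 → S
Z(25): 25−1=24 → Y
D(3): 3−1=2 → C
V(21): 21−1=20 → U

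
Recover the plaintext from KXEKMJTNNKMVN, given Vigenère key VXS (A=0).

PAMPPRYQVPPDS

Repeat the key across the ciphertext: VXSVXSVXSVXSV
K(10)−V(21): -11≡15 → P
X(23)−X(23): 0 → A
E(4)−S(18): -14≡12 → M
K(10)−V(21): -11≡15 → P
M(12)−X(23): -11≡15 → P
J(9)−S(18): -9≡17 → R
T(19)−V(21): -2≡24 → Y
N(13)−X(23): -10≡16 → Q
N(13)−S(18): -5≡21 → V
K(10)−V(21): -11≡15 → P
M(12)−X(23): -11≡15 → P
V(21)−S(18): 3 → D
N(13)−V(21): -8≡18 → S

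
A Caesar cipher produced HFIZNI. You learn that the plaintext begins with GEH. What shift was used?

From the crib: H(7)−G(6)=1, so the shift is 1.

1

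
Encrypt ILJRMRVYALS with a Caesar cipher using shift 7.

I(8): 8+7=15 → P
L(11): 11+7=18 → S
J(9): 9+7=16 → Q
R(17): 17+7=24 → Y
M(12): 12+7=19 → T
R(17): 17+7=24 → Y
V(21): 21+7=28≡2 → C
Y(24): 24+7=31≡5 → F
A(0): 0+7=7 → H
L(11): 11+7=18 → S
S(18): 18+7=25 → Z

PSQYTYCFHSZ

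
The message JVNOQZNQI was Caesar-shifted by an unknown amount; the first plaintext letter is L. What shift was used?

24

From the crib: J(9)−L(11)=-2≡24, so the shift is 24.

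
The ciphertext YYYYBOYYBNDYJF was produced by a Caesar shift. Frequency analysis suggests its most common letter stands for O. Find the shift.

The most frequent ciphertext letter is Y (appears 7 times).
Y is position 24; O is position 14.
Shift = 10.

10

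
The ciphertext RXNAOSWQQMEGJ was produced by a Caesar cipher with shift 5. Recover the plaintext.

MSIVJNRLLHZBE

R(17): 17−5=12 → M
X(23): 23−5=18 → S
N(13): 13−5=8 → I
A(0): 0−5=-5≡21 → V
O(14): 14−5=9 → J
S(18): 18−5=13 → N
W(22): 22−5=17 → R
Q(16): 16−5=11 → L
Q(16): 16−5=11 → L
M(12): 12−5=7 → H
E(4): 4−5=-1≡25 → Z
G(6): 6−5=1 → B
J(9): 9−5=4 → E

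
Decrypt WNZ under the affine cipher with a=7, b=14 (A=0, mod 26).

The inverse of 7 mod 26 is 15, since 7·15=105≡1. Apply D(y)=15·(y−14) mod 26:
W(22): 15·(22−14)=120≡16 → Q
N(13): 15·(13−14)=-15≡11 → L
Z(25): 15·(25−14)=165≡9 → J

QLJ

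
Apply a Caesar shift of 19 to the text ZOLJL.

Z(25): 25+19=44≡18 → S
O(14): 14+19=33≡7 → H
L(11): 11+19=30≡4 → E
J(9): 9+19=28≡2 → C
L(11): 11+19=30≡4 → E

SHECE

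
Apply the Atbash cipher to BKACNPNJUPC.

B(1) → Y(24)
K(10) → P(15)
A(0) → Z(25)
C(2) → X(23)
N(13) → M(12)
P(15) → K(10)
N(13) → M(12)
J(9) → Q(16)
U(20) → F(5)
P(15) → K(10)
C(2) → X(23)

YPZXMKMQFKX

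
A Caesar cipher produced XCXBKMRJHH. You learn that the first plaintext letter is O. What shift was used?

From the crib: X(23)−O(14)=9, so the shift is 9.

9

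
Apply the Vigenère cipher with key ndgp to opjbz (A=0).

Repeat the key across the message: ndgpn
o(14)+n(13): 27≡1 → b
p(15)+d(3): 18 → s
j(9)+g(6): 15 → p
b(1)+p(15): 16 → q
z(25)+n(13): 38≡12 → m

bspqm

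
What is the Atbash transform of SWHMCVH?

S(18) → H(7)
W(22) → D(3)
H(7) → S(18)
M(12) → N(13)
C(2) → X(23)
V(21) → E(4)
H(7) → S(18)

HDSNXES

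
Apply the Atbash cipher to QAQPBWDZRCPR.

JZJKYDWAIXKI

Q(16) → J(9)
A(0) → Z(25)
Q(16) → J(9)
P(15) → K(10)
B(1) → Y(24)
W(22) → D(3)
D(3) → W(22)
Z(25) → A(0)
R(17) → I(8)
C(2) → X(23)
P(15) → K(10)
R(17) → I(8)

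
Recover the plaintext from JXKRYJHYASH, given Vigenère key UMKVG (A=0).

Repeat the key across the ciphertext: UMKVGUMKVGU
J(9)−U(20): -11≡15 → P
X(23)−M(12): 11 → L
K(10)−K(10): 0 → A
R(17)−V(21): -4≡22 → W
Y(24)−G(6): 18 → S
J(9)−U(20): -11≡15 → P
H(7)−M(12): -5≡21 → V
Y(24)−K(10): 14 → O
A(0)−V(21): -21≡5 → F
S(18)−G(6): 12 → M
H(7)−U(20): -13≡13 → N

PLAWSPVOFMN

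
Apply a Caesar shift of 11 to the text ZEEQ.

KPPB

Z(25): 25+11=36≡10 → K
E(4): 4+11=15 → P
E(4): 4+11=15 → P
Q(16): 16+11=27≡1 → B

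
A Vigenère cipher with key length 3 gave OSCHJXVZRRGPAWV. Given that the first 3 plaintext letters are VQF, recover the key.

Subtract each crib letter from the matching ciphertext letter (mod 26):
O(14)−V(21)=-7≡19 → T
S(18)−Q(16)=2 → C
C(2)−F(5)=-3≡23 → X

TCX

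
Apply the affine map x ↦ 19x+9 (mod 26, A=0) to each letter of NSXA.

N(13): 19·13+9=256≡22 → W
S(18): 19·18+9=351≡13 → N
X(23): 19·23+9=446≡4 → E
A(0): 19·0+9=9 → J

WNEJ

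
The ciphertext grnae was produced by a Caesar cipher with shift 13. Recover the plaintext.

g(6): 6−13=-7≡19 → t
r(17): 17−13=4 → e
n(13): 13−13=0 → a
a(0): 0−13=-13≡13 → n
e(4): 4−13=-9≡17 → r

teanr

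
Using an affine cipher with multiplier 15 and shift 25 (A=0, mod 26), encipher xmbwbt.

x(23): 15·23+25=370≡6 → g
m(12): 15·12+25=205≡23 → x
b(1): 15·1+25=40≡14 → o
w(22): 15·22+25=355≡17 → r
b(1): 15·1+25=40≡14 → o
t(19): 15·19+25=310≡24 → y

gxoroy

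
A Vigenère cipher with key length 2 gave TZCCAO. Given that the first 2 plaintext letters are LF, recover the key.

IU

Subtract each crib letter from the matching ciphertext letter (mod 26):
T(19)−L(11)=8 → I
Z(25)−F(5)=20 → U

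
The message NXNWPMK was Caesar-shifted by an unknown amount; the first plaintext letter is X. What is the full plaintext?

XHXGZWU

From the crib: N(13)−X(23)=-10≡16, so the shift is 16.
Subtract 16 from each ciphertext letter:
N(13): 13−16=-3≡23 → X
X(23): 23−16=7 → H
N(13): 13−16=-3≡23 → X
W(22): 22−16=6 → G
P(15): 15−16=-1≡25 → Z
M(12): 12−16=-4≡22 → W
K(10): 10−16=-6≡20 → U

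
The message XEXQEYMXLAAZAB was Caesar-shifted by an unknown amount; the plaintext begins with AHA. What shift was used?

From the crib: X(23)−A(0)=23, so the shift is 23.

23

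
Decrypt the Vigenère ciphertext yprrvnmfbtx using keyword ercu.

uypxrwklxcv

Repeat the key across the ciphertext: ercuercuerc
y(24)−e(4): 20 → u
p(15)−r(17): -2≡24 → y
r(17)−c(2): 15 → p
r(17)−u(20): -3≡23 → x
v(21)−e(4): 17 → r
n(13)−r(17): -4≡22 → w
m(12)−c(2): 10 → k
f(5)−u(20): -15≡11 → l
b(1)−e(4): -3≡23 → x
t(19)−r(17): 2 → c
x(23)−c(2): 21 → v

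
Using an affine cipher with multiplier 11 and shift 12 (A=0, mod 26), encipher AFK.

MPS

A(0): 11·0+12=12 → M
F(5): 11·5+12=67≡15 → P
K(10): 11·10+12=122≡18 → S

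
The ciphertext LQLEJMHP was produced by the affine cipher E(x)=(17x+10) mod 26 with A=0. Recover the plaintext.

XIXSDUJL

The inverse of 17 mod 26 is 23, since 17·23=391≡1. Apply D(y)=23·(y−10) mod 26:
L(11): 23·(11−10)=23 → X
Q(16): 23·(16−10)=138≡8 → I
L(11): 23·(11−10)=23 → X
E(4): 23·(4−10)=-138≡18 → S
J(9): 23·(9−10)=-23≡3 → D
M(12): 23·(12−10)=46≡20 → U
H(7): 23·(7−10)=-69≡9 → J
P(15): 23·(15−10)=115≡11 → L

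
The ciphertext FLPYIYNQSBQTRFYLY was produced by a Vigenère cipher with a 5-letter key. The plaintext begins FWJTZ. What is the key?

Subtract each crib letter from the matching ciphertext letter (mod 26):
F(5)−F(5)=0 → A
L(11)−W(22)=-11≡15 → P
P(15)−J(9)=6 → G
Y(24)−T(19)=5 → F
I(8)−Z(25)=-17≡9 → J

APGFJ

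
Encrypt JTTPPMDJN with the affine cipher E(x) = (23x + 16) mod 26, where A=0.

PLLXXGHPD

J(9): 23·9+16=223≡15 → P
T(19): 23·19+16=453≡11 → L
T(19): 23·19+16=453≡11 → L
P(15): 23·15+16=361≡23 → X
P(15): 23·15+16=361≡23 → X
M(12): 23·12+16=292≡6 → G
D(3): 23·3+16=85≡7 → H
J(9): 23·9+16=223≡15 → P
N(13): 23·13+16=315≡3 → D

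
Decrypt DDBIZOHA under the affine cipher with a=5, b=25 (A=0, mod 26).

The inverse of 5 mod 26 is 21, since 5·21=105≡1. Apply D(y)=21·(y−25) mod 26:
D(3): 21·(3−25)=-462≡6 → G
D(3): 21·(3−25)=-462≡6 → G
B(1): 21·(1−25)=-504≡16 → Q
I(8): 21·(8−25)=-357≡7 → H
Z(25): 21·(25−25)=0 → A
O(14): 21·(14−25)=-231≡3 → D
H(7): 21·(7−25)=-378≡12 → M
A(0): 21·(0−25)=-525≡21 → V

GGQHADMV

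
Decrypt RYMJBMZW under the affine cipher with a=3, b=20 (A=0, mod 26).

The inverse of 3 mod 26 is 9, since 3·9=27≡1. Apply D(y)=9·(y−20) mod 26:
R(17): 9·(17−20)=-27≡25 → Z
Y(24): 9·(24−20)=36≡10 → K
M(12): 9·(12−20)=-72≡6 → G
J(9): 9·(9−20)=-99≡5 → F
B(1): 9·(1−20)=-171≡11 → L
M(12): 9·(12−20)=-72≡6 → G
Z(25): 9·(25−20)=45≡19 → T
W(22): 9·(22−20)=18 → S

ZKGFLGTS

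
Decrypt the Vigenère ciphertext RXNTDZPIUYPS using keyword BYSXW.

Repeat the key across the ciphertext: BYSXWBYSXWBY
R(17)−B(1): 16 → Q
X(23)−Y(24): -1≡25 → Z
N(13)−S(18): -5≡21 → V
T(19)−X(23): -4≡22 → W
D(3)−W(22): -19≡7 → H
Z(25)−B(1): 24 → Y
P(15)−Y(24): -9≡17 → R
I(8)−S(18): -10≡16 → Q
U(20)−X(23): -3≡23 → X
Y(24)−W(22): 2 → C
P(15)−B(1): 14 → O
S(18)−Y(24): -6≡20 → U

QZVWHYRQXCOU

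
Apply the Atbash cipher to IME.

RNV

I(8) → R(17)
M(12) → N(13)
E(4) → V(21)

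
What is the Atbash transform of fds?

uwh

f(5) → u(20)
d(3) → w(22)
s(18) → h(7)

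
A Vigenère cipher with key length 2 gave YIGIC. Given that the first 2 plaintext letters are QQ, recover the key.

IS

Subtract each crib letter from the matching ciphertext letter (mod 26):
Y(24)−Q(16)=8 → I
I(8)−Q(16)=-8≡18 → S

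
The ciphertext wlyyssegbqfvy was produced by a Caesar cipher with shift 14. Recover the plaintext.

w(22): 22−14=8 → i
l(11): 11−14=-3≡23 → x
y(24): 24−14=10 → k
y(24): 24−14=10 → k
s(18): 18−14=4 → e
s(18): 18−14=4 → e
e(4): 4−14=-10≡16 → q
g(6): 6−14=-8≡18 → s
b(1): 1−14=-13≡13 → n
q(16): 16−14=2 → c
f(5): 5−14=-9≡17 → r
v(21): 21−14=7 → h
y(24): 24−14=10 → k

ixkkeeqsncrhk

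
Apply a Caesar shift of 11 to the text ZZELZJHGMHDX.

KKPWKUSRXSOI

Z(25): 25+11=36≡10 → K
Z(25): 25+11=36≡10 → K
E(4): 4+11=15 → P
L(11): 11+11=22 → W
Z(25): 25+11=36≡10 → K
J(9): 9+11=20 → U
H(7): 7+11=18 → S
G(6): 6+11=17 → R
M(12): 12+11=23 → X
H(7): 7+11=18 → S
D(3): 3+11=14 → O
X(23): 23+11=34≡8 → I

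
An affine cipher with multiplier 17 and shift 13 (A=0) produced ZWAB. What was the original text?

The inverse of 17 mod 26 is 23, since 17·23=391≡1. Apply D(y)=23·(y−13) mod 26:
Z(25): 23·(25−13)=276≡16 → Q
W(22): 23·(22−13)=207≡25 → Z
A(0): 23·(0−13)=-299≡13 → N
B(1): 23·(1−13)=-276≡10 → K

QZNK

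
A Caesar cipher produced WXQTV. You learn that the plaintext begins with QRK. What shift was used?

From the crib: W(22)−Q(16)=6, so the shift is 6.

6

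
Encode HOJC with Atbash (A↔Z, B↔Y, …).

SLQX

H(7) → S(18)
O(14) → L(11)
J(9) → Q(16)
C(2) → X(23)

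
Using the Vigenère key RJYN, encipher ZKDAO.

Repeat the key across the message: RJYNR
Z(25)+R(17): 42≡16 → Q
K(10)+J(9): 19 → T
D(3)+Y(24): 27≡1 → B
A(0)+N(13): 13 → N
O(14)+R(17): 31≡5 → F

QTBNF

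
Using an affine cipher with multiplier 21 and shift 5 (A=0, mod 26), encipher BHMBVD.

AWXAEQ

B(1): 21·1+5=26≡0 → A
H(7): 21·7+5=152≡22 → W
M(12): 21·12+5=257≡23 → X
B(1): 21·1+5=26≡0 → A
V(21): 21·21+5=446≡4 → E
D(3): 21·3+5=68≡16 → Q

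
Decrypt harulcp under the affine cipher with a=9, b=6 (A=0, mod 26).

The inverse of 9 mod 26 is 3, since 9·3=27≡1. Apply D(y)=3·(y−6) mod 26:
h(7): 3·(7−6)=3 → d
a(0): 3·(0−6)=-18≡8 → i
r(17): 3·(17−6)=33≡7 → h
u(20): 3·(20−6)=42≡16 → q
l(11): 3·(11−6)=15 → p
c(2): 3·(2−6)=-12≡14 → o
p(15): 3·(15−6)=27≡1 → b

dihqpob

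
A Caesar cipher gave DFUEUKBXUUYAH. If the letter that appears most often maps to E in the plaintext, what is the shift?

The most frequent ciphertext letter is U (appears 4 times).
U is position 20; E is position 4.
Shift = 16.

16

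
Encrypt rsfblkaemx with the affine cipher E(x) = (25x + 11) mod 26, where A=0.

r(17): 25·17+11=436≡20 → u
s(18): 25·18+11=461≡19 → t
f(5): 25·5+11=136≡6 → g
b(1): 25·1+11=36≡10 → k
l(11): 25·11+11=286≡0 → a
k(10): 25·10+11=261≡1 → b
a(0): 25·0+11=11 → l
e(4): 25·4+11=111≡7 → h
m(12): 25·12+11=311≡25 → z
x(23): 25·23+11=586≡14 → o

utgkablhzo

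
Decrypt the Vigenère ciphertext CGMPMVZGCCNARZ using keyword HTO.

VNYITHSNOVUMKG

Repeat the key across the ciphertext: HTOHTOHTOHTOHT
C(2)−H(7): -5≡21 → V
G(6)−T(19): -13≡13 → N
M(12)−O(14): -2≡24 → Y
P(15)−H(7): 8 → I
M(12)−T(19): -7≡19 → T
V(21)−O(14): 7 → H
Z(25)−H(7): 18 → S
G(6)−T(19): -13≡13 → N
C(2)−O(14): -12≡14 → O
C(2)−H(7): -5≡21 → V
N(13)−T(19): -6≡20 → U
A(0)−O(14): -14≡12 → M
R(17)−H(7): 10 → K
Z(25)−T(19): 6 → G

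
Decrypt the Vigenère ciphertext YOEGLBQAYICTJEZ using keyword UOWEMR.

EAICZKWMCEQCPQD

Repeat the key across the ciphertext: UOWEMRUOWEMRUOW
Y(24)−U(20): 4 → E
O(14)−O(14): 0 → A
E(4)−W(22): -18≡8 → I
G(6)−E(4): 2 → C
L(11)−M(12): -1≡25 → Z
B(1)−R(17): -16≡10 → K
Q(16)−U(20): -4≡22 → W
A(0)−O(14): -14≡12 → M
Y(24)−W(22): 2 → C
I(8)−E(4): 4 → E
C(2)−M(12): -10≡16 → Q
T(19)−R(17): 2 → C
J(9)−U(20): -11≡15 → P
E(4)−O(14): -10≡16 → Q
Z(25)−W(22): 3 → D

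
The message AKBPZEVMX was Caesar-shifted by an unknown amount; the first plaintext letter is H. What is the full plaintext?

HRIWGLCTE

From the crib: A(0)−H(7)=-7≡19, so the shift is 19.
Subtract 19 from each ciphertext letter:
A(0): 0−19=-19≡7 → H
K(10): 10−19=-9≡17 → R
B(1): 1−19=-18≡8 → I
P(15): 15−19=-4≡22 → W
Z(25): 25−19=6 → G
E(4): 4−19=-15≡11 → L
V(21): 21−19=2 → C
M(12): 12−19=-7≡19 → T
X(23): 23−19=4 → E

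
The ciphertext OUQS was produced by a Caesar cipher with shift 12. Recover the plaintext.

CIEG

O(14): 14−12=2 → C
U(20): 20−12=8 → I
Q(16): 16−12=4 → E
S(18): 18−12=6 → G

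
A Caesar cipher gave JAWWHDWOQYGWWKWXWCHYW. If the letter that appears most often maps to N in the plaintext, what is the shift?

9

The most frequent ciphertext letter is W (appears 8 times).
W is position 22; N is position 13.
Shift = 9.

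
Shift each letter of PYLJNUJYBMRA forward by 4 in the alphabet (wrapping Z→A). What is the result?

TCPNRYNCFQVE

P(15): 15+4=19 → T
Y(24): 24+4=28≡2 → C
L(11): 11+4=15 → P
J(9): 9+4=13 → N
N(13): 13+4=17 → R
U(20): 20+4=24 → Y
J(9): 9+4=13 → N
Y(24): 24+4=28≡2 → C
B(1): 1+4=5 → F
M(12): 12+4=16 → Q
R(17): 17+4=21 → V
A(0): 0+4=4 → E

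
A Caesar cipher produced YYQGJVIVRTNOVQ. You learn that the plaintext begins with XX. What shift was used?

1

From the crib: Y(24)−X(23)=1, so the shift is 1.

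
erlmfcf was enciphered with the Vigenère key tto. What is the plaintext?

Repeat the key across the ciphertext: ttottot
e(4)−t(19): -15≡11 → l
r(17)−t(19): -2≡24 → y
l(11)−o(14): -3≡23 → x
m(12)−t(19): -7≡19 → t
f(5)−t(19): -14≡12 → m
c(2)−o(14): -12≡14 → o
f(5)−t(19): -14≡12 → m

lyxtmom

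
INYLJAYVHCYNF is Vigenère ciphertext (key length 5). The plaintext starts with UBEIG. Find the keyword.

OMUDD

Subtract each crib letter from the matching ciphertext letter (mod 26):
I(8)−U(20)=-12≡14 → O
N(13)−B(1)=12 → M
Y(24)−E(4)=20 → U
L(11)−I(8)=3 → D
J(9)−G(6)=3 → D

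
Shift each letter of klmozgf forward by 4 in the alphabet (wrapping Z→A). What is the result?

k(10): 10+4=14 → o
l(11): 11+4=15 → p
m(12): 12+4=16 → q
o(14): 14+4=18 → s
z(25): 25+4=29≡3 → d
g(6): 6+4=10 → k
f(5): 5+4=9 → j

opqsdkj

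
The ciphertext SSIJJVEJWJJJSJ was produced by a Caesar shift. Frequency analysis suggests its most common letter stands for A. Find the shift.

The most frequent ciphertext letter is J (appears 7 times).
J is position 9; A is position 0.
Shift = 9.

9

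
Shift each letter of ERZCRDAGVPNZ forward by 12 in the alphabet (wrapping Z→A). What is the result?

E(4): 4+12=16 → Q
R(17): 17+12=29≡3 → D
Z(25): 25+12=37≡11 → L
C(2): 2+12=14 → O
R(17): 17+12=29≡3 → D
D(3): 3+12=15 → P
A(0): 0+12=12 → M
G(6): 6+12=18 → S
V(21): 21+12=33≡7 → H
P(15): 15+12=27≡1 → B
N(13): 13+12=25 → Z
Z(25): 25+12=37≡11 → L

QDLODPMSHBZL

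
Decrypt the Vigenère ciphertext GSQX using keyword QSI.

Repeat the key across the ciphertext: QSIQ
G(6)−Q(16): -10≡16 → Q
S(18)−S(18): 0 → A
Q(16)−I(8): 8 → I
X(23)−Q(16): 7 → H

QAIH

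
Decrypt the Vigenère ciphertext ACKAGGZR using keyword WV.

Repeat the key across the ciphertext: WVWVWVWV
A(0)−W(22): -22≡4 → E
C(2)−V(21): -19≡7 → H
K(10)−W(22): -12≡14 → O
A(0)−V(21): -21≡5 → F
G(6)−W(22): -16≡10 → K
G(6)−V(21): -15≡11 → L
Z(25)−W(22): 3 → D
R(17)−V(21): -4≡22 → W

EHOFKLDW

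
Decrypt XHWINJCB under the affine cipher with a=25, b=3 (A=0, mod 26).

The inverse of 25 mod 26 is 25, since 25·25=625≡1. Apply D(y)=25·(y−3) mod 26:
X(23): 25·(23−3)=500≡6 → G
H(7): 25·(7−3)=100≡22 → W
W(22): 25·(22−3)=475≡7 → H
I(8): 25·(8−3)=125≡21 → V
N(13): 25·(13−3)=250≡16 → Q
J(9): 25·(9−3)=150≡20 → U
C(2): 25·(2−3)=-25≡1 → B
B(1): 25·(1−3)=-50≡2 → C

GWHVQUBC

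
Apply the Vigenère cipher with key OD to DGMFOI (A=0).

Repeat the key across the message: ODODOD
D(3)+O(14): 17 → R
G(6)+D(3): 9 → J
M(12)+O(14): 26≡0 → A
F(5)+D(3): 8 → I
O(14)+O(14): 28≡2 → C
I(8)+D(3): 11 → L

RJAICL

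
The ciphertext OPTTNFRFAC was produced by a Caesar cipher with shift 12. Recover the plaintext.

O(14): 14−12=2 → C
P(15): 15−12=3 → D
T(19): 19−12=7 → H
T(19): 19−12=7 → H
N(13): 13−12=1 → B
F(5): 5−12=-7≡19 → T
R(17): 17−12=5 → F
F(5): 5−12=-7≡19 → T
A(0): 0−12=-12≡14 → O
C(2): 2−12=-10≡16 → Q

CDHHBTFTOQ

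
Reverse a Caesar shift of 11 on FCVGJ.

URKVY

F(5): 5−11=-6≡20 → U
C(2): 2−11=-9≡17 → R
V(21): 21−11=10 → K
G(6): 6−11=-5≡21 → V
J(9): 9−11=-2≡24 → Y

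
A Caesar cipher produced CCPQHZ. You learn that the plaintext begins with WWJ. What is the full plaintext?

WWJKBT

From the crib: C(2)−W(22)=-20≡6, so the shift is 6.
Subtract 6 from each ciphertext letter:
C(2): 2−6=-4≡22 → W
C(2): 2−6=-4≡22 → W
P(15): 15−6=9 → J
Q(16): 16−6=10 → K
H(7): 7−6=1 → B
Z(25): 25−6=19 → T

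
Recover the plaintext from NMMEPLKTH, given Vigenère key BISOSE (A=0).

Repeat the key across the ciphertext: BISOSEBIS
N(13)−B(1): 12 → M
M(12)−I(8): 4 → E
M(12)−S(18): -6≡20 → U
E(4)−O(14): -10≡16 → Q
P(15)−S(18): -3≡23 → X
L(11)−E(4): 7 → H
K(10)−B(1): 9 → J
T(19)−I(8): 11 → L
H(7)−S(18): -11≡15 → P

MEUQXHJLP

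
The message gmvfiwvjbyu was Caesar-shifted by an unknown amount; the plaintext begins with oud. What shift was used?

From the crib: g(6)−o(14)=-8≡18, so the shift is 18.

18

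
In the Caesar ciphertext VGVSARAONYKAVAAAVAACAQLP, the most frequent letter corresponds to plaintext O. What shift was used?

The most frequent ciphertext letter is A (appears 9 times).
A is position 0; O is position 14.
Shift = -14≡12.

12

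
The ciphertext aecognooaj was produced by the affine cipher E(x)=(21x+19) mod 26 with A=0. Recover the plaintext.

jdtbnwbbjc

The inverse of 21 mod 26 is 5, since 21·5=105≡1. Apply D(y)=5·(y−19) mod 26:
a(0): 5·(0−19)=-95≡9 → j
e(4): 5·(4−19)=-75≡3 → d
c(2): 5·(2−19)=-85≡19 → t
o(14): 5·(14−19)=-25≡1 → b
g(6): 5·(6−19)=-65≡13 → n
n(13): 5·(13−19)=-30≡22 → w
o(14): 5·(14−19)=-25≡1 → b
o(14): 5·(14−19)=-25≡1 → b
a(0): 5·(0−19)=-95≡9 → j
j(9): 5·(9−19)=-50≡2 → c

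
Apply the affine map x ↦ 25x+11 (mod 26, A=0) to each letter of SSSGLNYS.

S(18): 25·18+11=461≡19 → T
S(18): 25·18+11=461≡19 → T
S(18): 25·18+11=461≡19 → T
G(6): 25·6+11=161≡5 → F
L(11): 25·11+11=286≡0 → A
N(13): 25·13+11=336≡24 → Y
Y(24): 25·24+11=611≡13 → N
S(18): 25·18+11=461≡19 → T

TTTFAYNT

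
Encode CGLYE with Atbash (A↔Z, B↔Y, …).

C(2) → X(23)
G(6) → T(19)
L(11) → O(14)
Y(24) → B(1)
E(4) → V(21)

XTOBV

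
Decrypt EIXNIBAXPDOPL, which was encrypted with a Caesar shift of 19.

E(4): 4−19=-15≡11 → L
I(8): 8−19=-11≡15 → P
X(23): 23−19=4 → E
N(13): 13−19=-6≡20 → U
I(8): 8−19=-11≡15 → P
B(1): 1−19=-18≡8 → I
A(0): 0−19=-19≡7 → H
X(23): 23−19=4 → E
P(15): 15−19=-4≡22 → W
D(3): 3−19=-16≡10 → K
O(14): 14−19=-5≡21 → V
P(15): 15−19=-4≡22 → W
L(11): 11−19=-8≡18 → S

LPEUPIHEWKVWS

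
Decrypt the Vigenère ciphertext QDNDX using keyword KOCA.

Repeat the key across the ciphertext: KOCAK
Q(16)−K(10): 6 → G
D(3)−O(14): -11≡15 → P
N(13)−C(2): 11 → L
D(3)−A(0): 3 → D
X(23)−K(10): 13 → N

GPLDN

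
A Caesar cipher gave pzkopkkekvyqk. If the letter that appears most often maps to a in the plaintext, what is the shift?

The most frequent ciphertext letter is k (appears 5 times).
k is position 10; a is position 0.
Shift = 10.

10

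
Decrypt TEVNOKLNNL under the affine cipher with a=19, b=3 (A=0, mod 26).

ULQGRZKGGK

The inverse of 19 mod 26 is 11, since 19·11=209≡1. Apply D(y)=11·(y−3) mod 26:
T(19): 11·(19−3)=176≡20 → U
E(4): 11·(4−3)=11 → L
V(21): 11·(21−3)=198≡16 → Q
N(13): 11·(13−3)=110≡6 → G
O(14): 11·(14−3)=121≡17 → R
K(10): 11·(10−3)=77≡25 → Z
L(11): 11·(11−3)=88≡10 → K
N(13): 11·(13−3)=110≡6 → G
N(13): 11·(13−3)=110≡6 → G
L(11): 11·(11−3)=88≡10 → K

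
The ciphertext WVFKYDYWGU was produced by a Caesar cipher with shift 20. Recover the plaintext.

W(22): 22−20=2 → C
V(21): 21−20=1 → B
F(5): 5−20=-15≡11 → L
K(10): 10−20=-10≡16 → Q
Y(24): 24−20=4 → E
D(3): 3−20=-17≡9 → J
Y(24): 24−20=4 → E
W(22): 22−20=2 → C
G(6): 6−20=-14≡12 → M
U(20): 20−20=0 → A

CBLQEJECMA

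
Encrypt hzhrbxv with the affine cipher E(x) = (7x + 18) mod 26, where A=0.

h(7): 7·7+18=67≡15 → p
z(25): 7·25+18=193≡11 → l
h(7): 7·7+18=67≡15 → p
r(17): 7·17+18=137≡7 → h
b(1): 7·1+18=25 → z
x(23): 7·23+18=179≡23 → x
v(21): 7·21+18=165≡9 → j

plphzxj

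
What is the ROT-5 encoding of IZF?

I(8): 8+5=13 → N
Z(25): 25+5=30≡4 → E
F(5): 5+5=10 → K

NEK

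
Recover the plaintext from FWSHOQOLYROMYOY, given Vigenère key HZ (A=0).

Repeat the key across the ciphertext: HZHZHZHZHZHZHZH
F(5)−H(7): -2≡24 → Y
W(22)−Z(25): -3≡23 → X
S(18)−H(7): 11 → L
H(7)−Z(25): -18≡8 → I
O(14)−H(7): 7 → H
Q(16)−Z(25): -9≡17 → R
O(14)−H(7): 7 → H
L(11)−Z(25): -14≡12 → M
Y(24)−H(7): 17 → R
R(17)−Z(25): -8≡18 → S
O(14)−H(7): 7 → H
M(12)−Z(25): -13≡13 → N
Y(24)−H(7): 17 → R
O(14)−Z(25): -11≡15 → P
Y(24)−H(7): 17 → R

YXLIHRHMRSHNRPR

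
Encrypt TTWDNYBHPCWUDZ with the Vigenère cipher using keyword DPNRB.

WIJUOBQUGDZJQQ

Repeat the key across the message: DPNRBDPNRBDPNR
T(19)+D(3): 22 → W
T(19)+P(15): 34≡8 → I
W(22)+N(13): 35≡9 → J
D(3)+R(17): 20 → U
N(13)+B(1): 14 → O
Y(24)+D(3): 27≡1 → B
B(1)+P(15): 16 → Q
H(7)+N(13): 20 → U
P(15)+R(17): 32≡6 → G
C(2)+B(1): 3 → D
W(22)+D(3): 25 → Z
U(20)+P(15): 35≡9 → J
D(3)+N(13): 16 → Q
Z(25)+R(17): 42≡16 → Q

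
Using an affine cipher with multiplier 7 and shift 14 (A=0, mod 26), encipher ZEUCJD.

Z(25): 7·25+14=189≡7 → H
E(4): 7·4+14=42≡16 → Q
U(20): 7·20+14=154≡24 → Y
C(2): 7·2+14=28≡2 → C
J(9): 7·9+14=77≡25 → Z
D(3): 7·3+14=35≡9 → J

HQYCZJ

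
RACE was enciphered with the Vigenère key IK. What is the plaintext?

JQUU

Repeat the key across the ciphertext: IKIK
R(17)−I(8): 9 → J
A(0)−K(10): -10≡16 → Q
C(2)−I(8): -6≡20 → U
E(4)−K(10): -6≡20 → U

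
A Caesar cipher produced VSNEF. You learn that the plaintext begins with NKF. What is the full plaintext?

From the crib: V(21)−N(13)=8, so the shift is 8.
Subtract 8 from each ciphertext letter:
V(21): 21−8=13 → N
S(18): 18−8=10 → K
N(13): 13−8=5 → F
E(4): 4−8=-4≡22 → W
F(5): 5−8=-3≡23 → X

NKFWX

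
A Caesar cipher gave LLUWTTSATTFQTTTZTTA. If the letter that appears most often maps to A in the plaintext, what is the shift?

19

The most frequent ciphertext letter is T (appears 9 times).
T is position 19; A is position 0.
Shift = 19.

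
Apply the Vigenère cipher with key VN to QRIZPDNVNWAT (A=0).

LEDMKQIIIJVG

Repeat the key across the message: VNVNVNVNVNVN
Q(16)+V(21): 37≡11 → L
R(17)+N(13): 30≡4 → E
I(8)+V(21): 29≡3 → D
Z(25)+N(13): 38≡12 → M
P(15)+V(21): 36≡10 → K
D(3)+N(13): 16 → Q
N(13)+V(21): 34≡8 → I
V(21)+N(13): 34≡8 → I
N(13)+V(21): 34≡8 → I
W(22)+N(13): 35≡9 → J
A(0)+V(21): 21 → V
T(19)+N(13): 32≡6 → G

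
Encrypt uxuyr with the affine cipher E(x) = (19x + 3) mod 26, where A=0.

tytro

u(20): 19·20+3=383≡19 → t
x(23): 19·23+3=440≡24 → y
u(20): 19·20+3=383≡19 → t
y(24): 19·24+3=459≡17 → r
r(17): 19·17+3=326≡14 → o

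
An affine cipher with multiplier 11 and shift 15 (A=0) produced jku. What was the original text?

qjr

The inverse of 11 mod 26 is 19, since 11·19=209≡1. Apply D(y)=19·(y−15) mod 26:
j(9): 19·(9−15)=-114≡16 → q
k(10): 19·(10−15)=-95≡9 → j
u(20): 19·(20−15)=95≡17 → r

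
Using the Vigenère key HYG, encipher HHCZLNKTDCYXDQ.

Repeat the key across the message: HYGHYGHYGHYGHY
H(7)+H(7): 14 → O
H(7)+Y(24): 31≡5 → F
C(2)+G(6): 8 → I
Z(25)+H(7): 32≡6 → G
L(11)+Y(24): 35≡9 → J
N(13)+G(6): 19 → T
K(10)+H(7): 17 → R
T(19)+Y(24): 43≡17 → R
D(3)+G(6): 9 → J
C(2)+H(7): 9 → J
Y(24)+Y(24): 48≡22 → W
X(23)+G(6): 29≡3 → D
D(3)+H(7): 10 → K
Q(16)+Y(24): 40≡14 → O

OFIGJTRRJJWDKO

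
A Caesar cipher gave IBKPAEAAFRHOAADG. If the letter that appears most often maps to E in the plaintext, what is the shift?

The most frequent ciphertext letter is A (appears 5 times).
A is position 0; E is position 4.
Shift = -4≡22.

22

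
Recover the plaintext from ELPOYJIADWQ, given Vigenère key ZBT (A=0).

FKWPXQJZKXP

Repeat the key across the ciphertext: ZBTZBTZBTZB
E(4)−Z(25): -21≡5 → F
L(11)−B(1): 10 → K
P(15)−T(19): -4≡22 → W
O(14)−Z(25): -11≡15 → P
Y(24)−B(1): 23 → X
J(9)−T(19): -10≡16 → Q
I(8)−Z(25): -17≡9 → J
A(0)−B(1): -1≡25 → Z
D(3)−T(19): -16≡10 → K
W(22)−Z(25): -3≡23 → X
Q(16)−B(1): 15 → P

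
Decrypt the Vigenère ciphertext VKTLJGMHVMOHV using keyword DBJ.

Repeat the key across the ciphertext: DBJDBJDBJDBJD
V(21)−D(3): 18 → S
K(10)−B(1): 9 → J
T(19)−J(9): 10 → K
L(11)−D(3): 8 → I
J(9)−B(1): 8 → I
G(6)−J(9): -3≡23 → X
M(12)−D(3): 9 → J
H(7)−B(1): 6 → G
V(21)−J(9): 12 → M
M(12)−D(3): 9 → J
O(14)−B(1): 13 → N
H(7)−J(9): -2≡24 → Y
V(21)−D(3): 18 → S

SJKIIXJGMJNYS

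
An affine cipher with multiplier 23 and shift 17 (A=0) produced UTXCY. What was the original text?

The inverse of 23 mod 26 is 17, since 23·17=391≡1. Apply D(y)=17·(y−17) mod 26:
U(20): 17·(20−17)=51≡25 → Z
T(19): 17·(19−17)=34≡8 → I
X(23): 17·(23−17)=102≡24 → Y
C(2): 17·(2−17)=-255≡5 → F
Y(24): 17·(24−17)=119≡15 → P

ZIYFP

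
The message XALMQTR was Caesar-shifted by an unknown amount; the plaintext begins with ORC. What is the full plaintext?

ORCDHKI

From the crib: X(23)−O(14)=9, so the shift is 9.
Subtract 9 from each ciphertext letter:
X(23): 23−9=14 → O
A(0): 0−9=-9≡17 → R
L(11): 11−9=2 → C
M(12): 12−9=3 → D
Q(16): 16−9=7 → H
T(19): 19−9=10 → K
R(17): 17−9=8 → I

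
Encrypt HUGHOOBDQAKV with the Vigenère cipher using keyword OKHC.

VENJCYIFEKRX

Repeat the key across the message: OKHCOKHCOKHC
H(7)+O(14): 21 → V
U(20)+K(10): 30≡4 → E
G(6)+H(7): 13 → N
H(7)+C(2): 9 → J
O(14)+O(14): 28≡2 → C
O(14)+K(10): 24 → Y
B(1)+H(7): 8 → I
D(3)+C(2): 5 → F
Q(16)+O(14): 30≡4 → E
A(0)+K(10): 10 → K
K(10)+H(7): 17 → R
V(21)+C(2): 23 → X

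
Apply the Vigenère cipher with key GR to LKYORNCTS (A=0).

Repeat the key across the message: GRGRGRGRG
L(11)+G(6): 17 → R
K(10)+R(17): 27≡1 → B
Y(24)+G(6): 30≡4 → E
O(14)+R(17): 31≡5 → F
R(17)+G(6): 23 → X
N(13)+R(17): 30≡4 → E
C(2)+G(6): 8 → I
T(19)+R(17): 36≡10 → K
S(18)+G(6): 24 → Y

RBEFXEIKY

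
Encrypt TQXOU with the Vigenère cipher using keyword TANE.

MQKSN

Repeat the key across the message: TANET
T(19)+T(19): 38≡12 → M
Q(16)+A(0): 16 → Q
X(23)+N(13): 36≡10 → K
O(14)+E(4): 18 → S
U(20)+T(19): 39≡13 → N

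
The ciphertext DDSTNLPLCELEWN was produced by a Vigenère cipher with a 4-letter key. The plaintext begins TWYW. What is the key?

KHUX

Subtract each crib letter from the matching ciphertext letter (mod 26):
D(3)−T(19)=-16≡10 → K
D(3)−W(22)=-19≡7 → H
S(18)−Y(24)=-6≡20 → U
T(19)−W(22)=-3≡23 → X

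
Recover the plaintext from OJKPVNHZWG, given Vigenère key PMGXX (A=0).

Repeat the key across the ciphertext: PMGXXPMGXX
O(14)−P(15): -1≡25 → Z
J(9)−M(12): -3≡23 → X
K(10)−G(6): 4 → E
P(15)−X(23): -8≡18 → S
V(21)−X(23): -2≡24 → Y
N(13)−P(15): -2≡24 → Y
H(7)−M(12): -5≡21 → V
Z(25)−G(6): 19 → T
W(22)−X(23): -1≡25 → Z
G(6)−X(23): -17≡9 → J

ZXESYYVTZJ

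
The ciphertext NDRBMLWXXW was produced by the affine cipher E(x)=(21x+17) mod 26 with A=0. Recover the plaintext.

The inverse of 21 mod 26 is 5, since 21·5=105≡1. Apply D(y)=5·(y−17) mod 26:
N(13): 5·(13−17)=-20≡6 → G
D(3): 5·(3−17)=-70≡8 → I
R(17): 5·(17−17)=0 → A
B(1): 5·(1−17)=-80≡24 → Y
M(12): 5·(12−17)=-25≡1 → B
L(11): 5·(11−17)=-30≡22 → W
W(22): 5·(22−17)=25 → Z
X(23): 5·(23−17)=30≡4 → E
X(23): 5·(23−17)=30≡4 → E
W(22): 5·(22−17)=25 → Z

GIAYBWZEEZ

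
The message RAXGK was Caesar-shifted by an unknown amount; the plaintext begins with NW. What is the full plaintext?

From the crib: R(17)−N(13)=4, so the shift is 4.
Subtract 4 from each ciphertext letter:
R(17): 17−4=13 → N
A(0): 0−4=-4≡22 → W
X(23): 23−4=19 → T
G(6): 6−4=2 → C
K(10): 10−4=6 → G

NWTCG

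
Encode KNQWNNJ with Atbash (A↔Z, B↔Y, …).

K(10) → P(15)
N(13) → M(12)
Q(16) → J(9)
W(22) → D(3)
N(13) → M(12)
N(13) → M(12)
J(9) → Q(16)

PMJDMMQ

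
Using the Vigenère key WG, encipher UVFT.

Repeat the key across the message: WGWG
U(20)+W(22): 42≡16 → Q
V(21)+G(6): 27≡1 → B
F(5)+W(22): 27≡1 → B
T(19)+G(6): 25 → Z

QBBZ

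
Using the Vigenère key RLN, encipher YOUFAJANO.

PZHWLWRYB

Repeat the key across the message: RLNRLNRLN
Y(24)+R(17): 41≡15 → P
O(14)+L(11): 25 → Z
U(20)+N(13): 33≡7 → H
F(5)+R(17): 22 → W
A(0)+L(11): 11 → L
J(9)+N(13): 22 → W
A(0)+R(17): 17 → R
N(13)+L(11): 24 → Y
O(14)+N(13): 27≡1 → B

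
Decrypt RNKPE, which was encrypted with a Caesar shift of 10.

HDAFU

R(17): 17−10=7 → H
N(13): 13−10=3 → D
K(10): 10−10=0 → A
P(15): 15−10=5 → F
E(4): 4−10=-6≡20 → U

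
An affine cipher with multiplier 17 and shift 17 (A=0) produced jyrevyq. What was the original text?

yfanofd

The inverse of 17 mod 26 is 23, since 17·23=391≡1. Apply D(y)=23·(y−17) mod 26:
j(9): 23·(9−17)=-184≡24 → y
y(24): 23·(24−17)=161≡5 → f
r(17): 23·(17−17)=0 → a
e(4): 23·(4−17)=-299≡13 → n
v(21): 23·(21−17)=92≡14 → o
y(24): 23·(24−17)=161≡5 → f
q(16): 23·(16−17)=-23≡3 → d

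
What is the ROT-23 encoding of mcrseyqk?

jzopbvnh

m(12): 12+23=35≡9 → j
c(2): 2+23=25 → z
r(17): 17+23=40≡14 → o
s(18): 18+23=41≡15 → p
e(4): 4+23=27≡1 → b
y(24): 24+23=47≡21 → v
q(16): 16+23=39≡13 → n
k(10): 10+23=33≡7 → h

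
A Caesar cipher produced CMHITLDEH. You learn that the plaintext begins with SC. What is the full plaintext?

From the crib: C(2)−S(18)=-16≡10, so the shift is 10.
Subtract 10 from each ciphertext letter:
C(2): 2−10=-8≡18 → S
M(12): 12−10=2 → C
H(7): 7−10=-3≡23 → X
I(8): 8−10=-2≡24 → Y
T(19): 19−10=9 → J
L(11): 11−10=1 → B
D(3): 3−10=-7≡19 → T
E(4): 4−10=-6≡20 → U
H(7): 7−10=-3≡23 → X

SCXYJBTUX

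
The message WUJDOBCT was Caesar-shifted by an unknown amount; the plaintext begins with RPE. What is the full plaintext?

From the crib: W(22)−R(17)=5, so the shift is 5.
Subtract 5 from each ciphertext letter:
W(22): 22−5=17 → R
U(20): 20−5=15 → P
J(9): 9−5=4 → E
D(3): 3−5=-2≡24 → Y
O(14): 14−5=9 → J
B(1): 1−5=-4≡22 → W
C(2): 2−5=-3≡23 → X
T(19): 19−5=14 → O

RPEYJWXO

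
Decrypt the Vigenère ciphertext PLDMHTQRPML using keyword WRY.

TUFQQVUARQU

Repeat the key across the ciphertext: WRYWRYWRYWR
P(15)−W(22): -7≡19 → T
L(11)−R(17): -6≡20 → U
D(3)−Y(24): -21≡5 → F
M(12)−W(22): -10≡16 → Q
H(7)−R(17): -10≡16 → Q
T(19)−Y(24): -5≡21 → V
Q(16)−W(22): -6≡20 → U
R(17)−R(17): 0 → A
P(15)−Y(24): -9≡17 → R
M(12)−W(22): -10≡16 → Q
L(11)−R(17): -6≡20 → U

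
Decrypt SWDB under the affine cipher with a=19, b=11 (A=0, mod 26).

ZRQU

The inverse of 19 mod 26 is 11, since 19·11=209≡1. Apply D(y)=11·(y−11) mod 26:
S(18): 11·(18−11)=77≡25 → Z
W(22): 11·(22−11)=121≡17 → R
D(3): 11·(3−11)=-88≡16 → Q
B(1): 11·(1−11)=-110≡20 → U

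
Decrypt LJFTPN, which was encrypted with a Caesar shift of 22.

PNJXTR

L(11): 11−22=-11≡15 → P
J(9): 9−22=-13≡13 → N
F(5): 5−22=-17≡9 → J
T(19): 19−22=-3≡23 → X
P(15): 15−22=-7≡19 → T
N(13): 13−22=-9≡17 → R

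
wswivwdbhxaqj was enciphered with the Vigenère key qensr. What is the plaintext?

gojqegzopgkmw

Repeat the key across the ciphertext: qensrqensrqen
w(22)−q(16): 6 → g
s(18)−e(4): 14 → o
w(22)−n(13): 9 → j
i(8)−s(18): -10≡16 → q
v(21)−r(17): 4 → e
w(22)−q(16): 6 → g
d(3)−e(4): -1≡25 → z
b(1)−n(13): -12≡14 → o
h(7)−s(18): -11≡15 → p
x(23)−r(17): 6 → g
a(0)−q(16): -16≡10 → k
q(16)−e(4): 12 → m
j(9)−n(13): -4≡22 → w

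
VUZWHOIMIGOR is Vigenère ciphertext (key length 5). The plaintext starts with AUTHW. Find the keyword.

VAGPL

Subtract each crib letter from the matching ciphertext letter (mod 26):
V(21)−A(0)=21 → V
U(20)−U(20)=0 → A
Z(25)−T(19)=6 → G
W(22)−H(7)=15 → P
H(7)−W(22)=-15≡11 → L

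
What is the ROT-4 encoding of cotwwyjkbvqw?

c(2): 2+4=6 → g
o(14): 14+4=18 → s
t(19): 19+4=23 → x
w(22): 22+4=26≡0 → a
w(22): 22+4=26≡0 → a
y(24): 24+4=28≡2 → c
j(9): 9+4=13 → n
k(10): 10+4=14 → o
b(1): 1+4=5 → f
v(21): 21+4=25 → z
q(16): 16+4=20 → u
w(22): 22+4=26≡0 → a

gsxaacnofzua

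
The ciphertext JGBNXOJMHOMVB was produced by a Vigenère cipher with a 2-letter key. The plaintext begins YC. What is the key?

Subtract each crib letter from the matching ciphertext letter (mod 26):
J(9)−Y(24)=-15≡11 → L
G(6)−C(2)=4 → E

LE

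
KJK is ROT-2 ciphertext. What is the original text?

K(10): 10−2=8 → I
J(9): 9−2=7 → H
K(10): 10−2=8 → I

IHI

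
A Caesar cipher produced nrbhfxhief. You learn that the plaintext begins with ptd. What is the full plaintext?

ptdjhzjkgh

From the crib: n(13)−p(15)=-2≡24, so the shift is 24.
Subtract 24 from each ciphertext letter:
n(13): 13−24=-11≡15 → p
r(17): 17−24=-7≡19 → t
b(1): 1−24=-23≡3 → d
h(7): 7−24=-17≡9 → j
f(5): 5−24=-19≡7 → h
x(23): 23−24=-1≡25 → z
h(7): 7−24=-17≡9 → j
i(8): 8−24=-16≡10 → k
e(4): 4−24=-20≡6 → g
f(5): 5−24=-19≡7 → h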